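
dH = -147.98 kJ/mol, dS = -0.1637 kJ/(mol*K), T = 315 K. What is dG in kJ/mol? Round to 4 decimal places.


Gibbs: dG = dH - T*dS (consistent units, dS already in kJ/(mol*K)).
T*dS = 315 * -0.1637 = -51.5655
dG = -147.98 - (-51.5655)
dG = -96.4145 kJ/mol, rounded to 4 dp:

-96.4145 kJ/mol


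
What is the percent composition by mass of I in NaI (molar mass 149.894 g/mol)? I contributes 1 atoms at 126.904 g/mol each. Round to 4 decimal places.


pct = 100 * (n_elem * M_elem) / M_total
mass_contribution = 1 * 126.904 = 126.904 g/mol
pct = 100 * 126.904 / 149.894
pct = 84.66249483 %, rounded to 4 dp:

84.6625 %


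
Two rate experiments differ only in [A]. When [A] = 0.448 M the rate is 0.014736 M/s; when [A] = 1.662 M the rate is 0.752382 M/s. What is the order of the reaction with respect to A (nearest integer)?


Rate is proportional to [A]^n, so rate2/rate1 = ([A]2/[A]1)^n. Take logs to solve for n.
rate2/rate1 = 0.752382 / 0.014736 = 51.0574
[A]2/[A]1 = 1.662 / 0.448 = 3.7098
n = ln(51.0574) / ln(3.7098) = 3.0
Nearest integer order:

3


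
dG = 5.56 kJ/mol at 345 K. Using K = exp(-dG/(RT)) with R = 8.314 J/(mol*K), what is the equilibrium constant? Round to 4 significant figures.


dG is in kJ/mol; multiply by 1000 to match R in J/(mol*K).
RT = 8.314 * 345 = 2868.33 J/mol
exponent = -dG*1000 / (RT) = -(5.56*1000) / 2868.33 = -1.93841016
K = exp(-1.93841016)
K = 0.1439326, rounded to 4 significant figures:

0.1439


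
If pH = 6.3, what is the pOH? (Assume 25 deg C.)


At 25 deg C, pH + pOH = 14.
pOH = 14 - pH = 14 - 6.3
pOH = 7.7:

7.70


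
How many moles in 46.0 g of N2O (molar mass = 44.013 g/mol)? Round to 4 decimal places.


n = mass / M
n = 46.0 / 44.013
n = 1.04514575 mol, rounded to 4 dp:

1.0451 mol


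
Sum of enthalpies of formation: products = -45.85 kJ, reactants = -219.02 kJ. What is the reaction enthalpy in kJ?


dH_rxn = sum(dH_f products) - sum(dH_f reactants)
dH_rxn = -45.85 - (-219.02)
dH_rxn = 173.17 kJ:

173.17 kJ


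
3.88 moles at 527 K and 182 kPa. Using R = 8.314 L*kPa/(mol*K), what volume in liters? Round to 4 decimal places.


PV = nRT, solve for V = nRT / P.
nRT = 3.88 * 8.314 * 527 = 17000.1346
V = 17000.1346 / 182
V = 93.40733297 L, rounded to 4 dp:

93.4073 L


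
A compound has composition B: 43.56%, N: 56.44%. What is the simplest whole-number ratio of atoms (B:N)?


Assume 100 g of compound, divide each mass% by atomic mass to get moles, then normalize by the smallest to get a raw atom ratio.
Moles per 100 g: B: 43.56/10.81 = 4.0296, N: 56.44/14.007 = 4.0294
Raw ratio (divide by min = 4.0294): B: 1.0, N: 1.0
Multiply by 1 to clear fractions: B: 1.0 ~= 1, N: 1.0 ~= 1
Reduce by GCD to get the simplest whole-number ratio:

1:1


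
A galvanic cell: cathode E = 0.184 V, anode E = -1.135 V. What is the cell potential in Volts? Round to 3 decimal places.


Standard cell potential: E_cell = E_cathode - E_anode.
E_cell = 0.184 - (-1.135)
E_cell = 1.319 V, rounded to 3 dp:

1.319 V


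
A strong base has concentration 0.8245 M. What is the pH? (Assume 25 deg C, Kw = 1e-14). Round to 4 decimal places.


A strong base dissociates completely, so [OH-] equals the given concentration.
pOH = -log10([OH-]) = -log10(0.8245) = 0.083809
pH = 14 - pOH = 14 - 0.083809
pH = 13.916191, rounded to 4 dp:

13.9162


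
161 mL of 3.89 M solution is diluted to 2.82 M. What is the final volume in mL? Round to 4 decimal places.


Dilution: M1*V1 = M2*V2, solve for V2.
V2 = M1*V1 / M2
V2 = 3.89 * 161 / 2.82
V2 = 626.29 / 2.82
V2 = 222.08865248 mL, rounded to 4 dp:

222.0887 mL


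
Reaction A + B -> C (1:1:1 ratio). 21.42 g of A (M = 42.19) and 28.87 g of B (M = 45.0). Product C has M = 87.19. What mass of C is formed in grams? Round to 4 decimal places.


Find moles of each reactant; the smaller value is the limiting reagent in a 1:1:1 reaction, so moles_C equals moles of the limiter.
n_A = mass_A / M_A = 21.42 / 42.19 = 0.507703 mol
n_B = mass_B / M_B = 28.87 / 45.0 = 0.641556 mol
Limiting reagent: A (smaller), n_limiting = 0.507703 mol
mass_C = n_limiting * M_C = 0.507703 * 87.19
mass_C = 44.26662457 g, rounded to 4 dp:

44.2666 g


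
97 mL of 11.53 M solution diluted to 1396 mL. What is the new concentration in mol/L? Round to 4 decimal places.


Dilution: M1*V1 = M2*V2, solve for M2.
M2 = M1*V1 / V2
M2 = 11.53 * 97 / 1396
M2 = 1118.41 / 1396
M2 = 0.8011533 mol/L, rounded to 4 dp:

0.8012 mol/L


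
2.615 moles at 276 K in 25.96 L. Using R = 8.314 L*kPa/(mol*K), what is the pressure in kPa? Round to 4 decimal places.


PV = nRT, solve for P = nRT / V.
nRT = 2.615 * 8.314 * 276 = 6000.5464
P = 6000.5464 / 25.96
P = 231.14585516 kPa, rounded to 4 dp:

231.1459 kPa


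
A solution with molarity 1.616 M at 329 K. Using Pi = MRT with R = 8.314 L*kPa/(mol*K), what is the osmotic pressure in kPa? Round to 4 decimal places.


Osmotic pressure (van't Hoff): Pi = M*R*T.
RT = 8.314 * 329 = 2735.306
Pi = 1.616 * 2735.306
Pi = 4420.254496 kPa, rounded to 4 dp:

4420.2545 kPa


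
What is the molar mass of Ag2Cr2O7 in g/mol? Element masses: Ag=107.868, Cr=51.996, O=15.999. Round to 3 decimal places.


M = sum(count * atomic_mass) over atoms.
M = 2*107.868 + 2*51.996 + 7*15.999
M = 215.736 + 103.992 + 111.993
M = 431.721 g/mol, rounded to 3 dp:

431.721 g/mol


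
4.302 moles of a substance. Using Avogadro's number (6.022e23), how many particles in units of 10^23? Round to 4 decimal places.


N = n * NA, then divide by 1e23 for the requested units.
N / 1e23 = n * 6.022
N / 1e23 = 4.302 * 6.022
N / 1e23 = 25.906644, rounded to 4 dp:

25.9066


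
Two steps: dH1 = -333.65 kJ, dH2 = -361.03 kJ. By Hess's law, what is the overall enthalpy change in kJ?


Hess's law: enthalpy is a state function, so add the step enthalpies.
dH_total = dH1 + dH2 = -333.65 + (-361.03)
dH_total = -694.68 kJ:

-694.68 kJ


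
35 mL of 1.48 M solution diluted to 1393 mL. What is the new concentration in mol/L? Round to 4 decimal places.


Dilution: M1*V1 = M2*V2, solve for M2.
M2 = M1*V1 / V2
M2 = 1.48 * 35 / 1393
M2 = 51.8 / 1393
M2 = 0.03718593 mol/L, rounded to 4 dp:

0.0372 mol/L


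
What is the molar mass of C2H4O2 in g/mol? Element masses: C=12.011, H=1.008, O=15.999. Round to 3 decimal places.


M = sum(count * atomic_mass) over atoms.
M = 2*12.011 + 4*1.008 + 2*15.999
M = 24.022 + 4.032 + 31.998
M = 60.052 g/mol, rounded to 3 dp:

60.052 g/mol


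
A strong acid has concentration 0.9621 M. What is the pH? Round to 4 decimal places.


A strong acid dissociates completely, so [H+] equals the given concentration.
pH = -log10([H+]) = -log10(0.9621)
pH = 0.01677979, rounded to 4 dp:

0.0168


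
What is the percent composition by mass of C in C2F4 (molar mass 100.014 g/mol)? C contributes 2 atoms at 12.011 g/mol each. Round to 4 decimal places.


pct = 100 * (n_elem * M_elem) / M_total
mass_contribution = 2 * 12.011 = 24.022 g/mol
pct = 100 * 24.022 / 100.014
pct = 24.01863739 %, rounded to 4 dp:

24.0186 %


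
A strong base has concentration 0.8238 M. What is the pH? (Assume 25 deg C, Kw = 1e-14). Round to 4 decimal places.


A strong base dissociates completely, so [OH-] equals the given concentration.
pOH = -log10([OH-]) = -log10(0.8238) = 0.084178
pH = 14 - pOH = 14 - 0.084178
pH = 13.915822, rounded to 4 dp:

13.9158


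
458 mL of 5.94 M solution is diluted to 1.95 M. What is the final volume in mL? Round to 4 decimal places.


Dilution: M1*V1 = M2*V2, solve for V2.
V2 = M1*V1 / M2
V2 = 5.94 * 458 / 1.95
V2 = 2720.52 / 1.95
V2 = 1395.13846154 mL, rounded to 4 dp:

1395.1385 mL


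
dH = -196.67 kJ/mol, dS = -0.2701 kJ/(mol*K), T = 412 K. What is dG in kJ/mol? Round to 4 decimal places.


Gibbs: dG = dH - T*dS (consistent units, dS already in kJ/(mol*K)).
T*dS = 412 * -0.2701 = -111.2812
dG = -196.67 - (-111.2812)
dG = -85.3888 kJ/mol, rounded to 4 dp:

-85.3888 kJ/mol


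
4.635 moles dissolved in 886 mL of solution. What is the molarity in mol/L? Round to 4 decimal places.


Convert volume to liters: V_L = V_mL / 1000.
V_L = 886 / 1000 = 0.886 L
M = n / V_L = 4.635 / 0.886
M = 5.23137698 mol/L, rounded to 4 dp:

5.2314 mol/L


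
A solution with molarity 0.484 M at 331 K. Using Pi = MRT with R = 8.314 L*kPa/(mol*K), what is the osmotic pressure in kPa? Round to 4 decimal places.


Osmotic pressure (van't Hoff): Pi = M*R*T.
RT = 8.314 * 331 = 2751.934
Pi = 0.484 * 2751.934
Pi = 1331.936056 kPa, rounded to 4 dp:

1331.9361 kPa


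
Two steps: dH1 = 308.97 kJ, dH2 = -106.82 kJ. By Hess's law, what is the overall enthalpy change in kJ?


Hess's law: enthalpy is a state function, so add the step enthalpies.
dH_total = dH1 + dH2 = 308.97 + (-106.82)
dH_total = 202.15 kJ:

202.15 kJ


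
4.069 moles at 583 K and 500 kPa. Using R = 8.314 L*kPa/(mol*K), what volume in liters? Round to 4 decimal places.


PV = nRT, solve for V = nRT / P.
nRT = 4.069 * 8.314 * 583 = 19722.6953
V = 19722.6953 / 500
V = 39.4453906 L, rounded to 4 dp:

39.4454 L


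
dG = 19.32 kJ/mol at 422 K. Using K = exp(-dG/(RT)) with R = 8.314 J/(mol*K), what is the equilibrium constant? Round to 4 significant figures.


dG is in kJ/mol; multiply by 1000 to match R in J/(mol*K).
RT = 8.314 * 422 = 3508.508 J/mol
exponent = -dG*1000 / (RT) = -(19.32*1000) / 3508.508 = -5.50661421
K = exp(-5.50661421)
K = 0.0040598299, rounded to 4 significant figures:

0.004060


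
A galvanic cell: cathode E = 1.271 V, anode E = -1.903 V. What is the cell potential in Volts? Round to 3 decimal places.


Standard cell potential: E_cell = E_cathode - E_anode.
E_cell = 1.271 - (-1.903)
E_cell = 3.174 V, rounded to 3 dp:

3.174 V


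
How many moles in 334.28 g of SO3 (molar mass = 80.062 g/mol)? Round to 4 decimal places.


n = mass / M
n = 334.28 / 80.062
n = 4.17526417 mol, rounded to 4 dp:

4.1753 mol


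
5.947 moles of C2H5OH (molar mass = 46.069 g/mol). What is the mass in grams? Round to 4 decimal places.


mass = n * M
mass = 5.947 * 46.069
mass = 273.972343 g, rounded to 4 dp:

273.9723 g


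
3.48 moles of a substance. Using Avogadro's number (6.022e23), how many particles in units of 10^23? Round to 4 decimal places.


N = n * NA, then divide by 1e23 for the requested units.
N / 1e23 = n * 6.022
N / 1e23 = 3.48 * 6.022
N / 1e23 = 20.95656, rounded to 4 dp:

20.9566


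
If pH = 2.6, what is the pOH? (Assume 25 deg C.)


At 25 deg C, pH + pOH = 14.
pOH = 14 - pH = 14 - 2.6
pOH = 11.4:

11.40


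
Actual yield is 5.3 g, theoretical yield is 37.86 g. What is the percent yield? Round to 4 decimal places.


% yield = 100 * actual / theoretical
% yield = 100 * 5.3 / 37.86
% yield = 13.99894348 %, rounded to 4 dp:

13.9989 %


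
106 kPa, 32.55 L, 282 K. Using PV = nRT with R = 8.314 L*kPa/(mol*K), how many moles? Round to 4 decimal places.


PV = nRT, solve for n = PV / (RT).
PV = 106 * 32.55 = 3450.3
RT = 8.314 * 282 = 2344.548
n = 3450.3 / 2344.548
n = 1.47162694 mol, rounded to 4 dp:

1.4716 mol


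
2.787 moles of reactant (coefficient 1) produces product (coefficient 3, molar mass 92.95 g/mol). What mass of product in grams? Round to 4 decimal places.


Use the coefficient ratio to convert reactant moles to product moles, then multiply by the product's molar mass.
moles_P = moles_R * (coeff_P / coeff_R) = 2.787 * (3/1) = 8.361
mass_P = moles_P * M_P = 8.361 * 92.95
mass_P = 777.15495 g, rounded to 4 dp:

777.1550 g


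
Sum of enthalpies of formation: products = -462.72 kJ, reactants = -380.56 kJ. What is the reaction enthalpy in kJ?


dH_rxn = sum(dH_f products) - sum(dH_f reactants)
dH_rxn = -462.72 - (-380.56)
dH_rxn = -82.16 kJ:

-82.16 kJ


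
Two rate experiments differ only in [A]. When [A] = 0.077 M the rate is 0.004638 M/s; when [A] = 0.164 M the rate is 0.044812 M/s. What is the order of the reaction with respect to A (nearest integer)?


Rate is proportional to [A]^n, so rate2/rate1 = ([A]2/[A]1)^n. Take logs to solve for n.
rate2/rate1 = 0.044812 / 0.004638 = 9.6619
[A]2/[A]1 = 0.164 / 0.077 = 2.1299
n = ln(9.6619) / ln(2.1299) = 3.0
Nearest integer order:

3


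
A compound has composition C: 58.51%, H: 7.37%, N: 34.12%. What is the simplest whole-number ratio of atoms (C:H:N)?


Assume 100 g of compound, divide each mass% by atomic mass to get moles, then normalize by the smallest to get a raw atom ratio.
Moles per 100 g: C: 58.51/12.011 = 4.8714, H: 7.37/1.008 = 7.3115, N: 34.12/14.007 = 2.4359
Raw ratio (divide by min = 2.4359): C: 2.0, H: 3.002, N: 1.0
Multiply by 1 to clear fractions: C: 2.0 ~= 2, H: 3.002 ~= 3, N: 1.0 ~= 1
Reduce by GCD to get the simplest whole-number ratio:

2:3:1


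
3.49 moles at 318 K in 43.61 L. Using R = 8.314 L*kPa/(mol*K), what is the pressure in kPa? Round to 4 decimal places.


PV = nRT, solve for P = nRT / V.
nRT = 3.49 * 8.314 * 318 = 9227.0435
P = 9227.0435 / 43.61
P = 211.58091034 kPa, rounded to 4 dp:

211.5809 kPa


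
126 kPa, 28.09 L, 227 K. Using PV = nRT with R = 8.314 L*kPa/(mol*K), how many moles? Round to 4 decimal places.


PV = nRT, solve for n = PV / (RT).
PV = 126 * 28.09 = 3539.34
RT = 8.314 * 227 = 1887.278
n = 3539.34 / 1887.278
n = 1.87536759 mol, rounded to 4 dp:

1.8754 mol


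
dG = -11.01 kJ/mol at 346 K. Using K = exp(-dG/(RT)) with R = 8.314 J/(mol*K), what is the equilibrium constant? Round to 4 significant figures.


dG is in kJ/mol; multiply by 1000 to match R in J/(mol*K).
RT = 8.314 * 346 = 2876.644 J/mol
exponent = -dG*1000 / (RT) = -(-11.01*1000) / 2876.644 = 3.82737662
K = exp(3.82737662)
K = 45.941857, rounded to 4 significant figures:

45.94


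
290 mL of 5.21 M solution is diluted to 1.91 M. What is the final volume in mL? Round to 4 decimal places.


Dilution: M1*V1 = M2*V2, solve for V2.
V2 = M1*V1 / M2
V2 = 5.21 * 290 / 1.91
V2 = 1510.9 / 1.91
V2 = 791.04712042 mL, rounded to 4 dp:

791.0471 mL


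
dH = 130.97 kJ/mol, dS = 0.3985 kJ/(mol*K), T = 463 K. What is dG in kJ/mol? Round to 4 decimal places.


Gibbs: dG = dH - T*dS (consistent units, dS already in kJ/(mol*K)).
T*dS = 463 * 0.3985 = 184.5055
dG = 130.97 - (184.5055)
dG = -53.5355 kJ/mol, rounded to 4 dp:

-53.5355 kJ/mol


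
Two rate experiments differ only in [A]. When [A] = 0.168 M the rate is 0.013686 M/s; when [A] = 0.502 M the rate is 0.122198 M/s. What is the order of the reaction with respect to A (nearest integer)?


Rate is proportional to [A]^n, so rate2/rate1 = ([A]2/[A]1)^n. Take logs to solve for n.
rate2/rate1 = 0.122198 / 0.013686 = 8.9287
[A]2/[A]1 = 0.502 / 0.168 = 2.9881
n = ln(8.9287) / ln(2.9881) = 2.0
Nearest integer order:

2


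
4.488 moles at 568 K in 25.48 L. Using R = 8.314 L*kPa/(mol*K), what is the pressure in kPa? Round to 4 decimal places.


PV = nRT, solve for P = nRT / V.
nRT = 4.488 * 8.314 * 568 = 21193.9158
P = 21193.9158 / 25.48
P = 831.78633438 kPa, rounded to 4 dp:

831.7863 kPa


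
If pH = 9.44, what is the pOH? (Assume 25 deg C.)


At 25 deg C, pH + pOH = 14.
pOH = 14 - pH = 14 - 9.44
pOH = 4.56:

4.56


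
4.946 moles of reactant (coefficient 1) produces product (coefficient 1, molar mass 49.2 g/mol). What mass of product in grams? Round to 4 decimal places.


Use the coefficient ratio to convert reactant moles to product moles, then multiply by the product's molar mass.
moles_P = moles_R * (coeff_P / coeff_R) = 4.946 * (1/1) = 4.946
mass_P = moles_P * M_P = 4.946 * 49.2
mass_P = 243.3432 g, rounded to 4 dp:

243.3432 g


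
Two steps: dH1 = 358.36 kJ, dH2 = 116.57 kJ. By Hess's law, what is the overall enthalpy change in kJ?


Hess's law: enthalpy is a state function, so add the step enthalpies.
dH_total = dH1 + dH2 = 358.36 + (116.57)
dH_total = 474.93 kJ:

474.93 kJ


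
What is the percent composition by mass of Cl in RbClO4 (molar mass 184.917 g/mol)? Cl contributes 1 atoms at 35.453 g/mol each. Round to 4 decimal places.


pct = 100 * (n_elem * M_elem) / M_total
mass_contribution = 1 * 35.453 = 35.453 g/mol
pct = 100 * 35.453 / 184.917
pct = 19.17238545 %, rounded to 4 dp:

19.1724 %


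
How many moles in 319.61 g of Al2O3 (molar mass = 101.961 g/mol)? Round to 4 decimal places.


n = mass / M
n = 319.61 / 101.961
n = 3.13462991 mol, rounded to 4 dp:

3.1346 mol


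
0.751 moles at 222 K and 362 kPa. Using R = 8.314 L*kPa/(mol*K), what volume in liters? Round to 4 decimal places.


PV = nRT, solve for V = nRT / P.
nRT = 0.751 * 8.314 * 222 = 1386.1267
V = 1386.1267 / 362
V = 3.82907928 L, rounded to 4 dp:

3.8291 L


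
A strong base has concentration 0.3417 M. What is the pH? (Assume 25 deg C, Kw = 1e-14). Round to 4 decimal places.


A strong base dissociates completely, so [OH-] equals the given concentration.
pOH = -log10([OH-]) = -log10(0.3417) = 0.466355
pH = 14 - pOH = 14 - 0.466355
pH = 13.533645, rounded to 4 dp:

13.5336


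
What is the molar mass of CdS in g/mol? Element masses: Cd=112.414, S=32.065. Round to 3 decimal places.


M = sum(count * atomic_mass) over atoms.
M = 1*112.414 + 1*32.065
M = 112.414 + 32.065
M = 144.479 g/mol, rounded to 3 dp:

144.479 g/mol


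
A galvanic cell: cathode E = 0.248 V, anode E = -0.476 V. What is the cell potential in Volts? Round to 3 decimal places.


Standard cell potential: E_cell = E_cathode - E_anode.
E_cell = 0.248 - (-0.476)
E_cell = 0.724 V, rounded to 3 dp:

0.724 V


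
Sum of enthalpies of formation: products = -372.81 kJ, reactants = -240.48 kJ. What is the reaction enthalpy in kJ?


dH_rxn = sum(dH_f products) - sum(dH_f reactants)
dH_rxn = -372.81 - (-240.48)
dH_rxn = -132.33 kJ:

-132.33 kJ


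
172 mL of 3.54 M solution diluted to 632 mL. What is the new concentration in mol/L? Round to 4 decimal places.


Dilution: M1*V1 = M2*V2, solve for M2.
M2 = M1*V1 / V2
M2 = 3.54 * 172 / 632
M2 = 608.88 / 632
M2 = 0.96341772 mol/L, rounded to 4 dp:

0.9634 mol/L


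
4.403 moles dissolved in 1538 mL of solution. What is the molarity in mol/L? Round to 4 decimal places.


Convert volume to liters: V_L = V_mL / 1000.
V_L = 1538 / 1000 = 1.538 L
M = n / V_L = 4.403 / 1.538
M = 2.86280884 mol/L, rounded to 4 dp:

2.8628 mol/L


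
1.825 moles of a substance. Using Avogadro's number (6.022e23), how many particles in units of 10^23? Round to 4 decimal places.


N = n * NA, then divide by 1e23 for the requested units.
N / 1e23 = n * 6.022
N / 1e23 = 1.825 * 6.022
N / 1e23 = 10.99015, rounded to 4 dp:

10.9902


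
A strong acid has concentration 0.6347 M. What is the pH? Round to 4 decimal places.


A strong acid dissociates completely, so [H+] equals the given concentration.
pH = -log10([H+]) = -log10(0.6347)
pH = 0.1974315, rounded to 4 dp:

0.1974


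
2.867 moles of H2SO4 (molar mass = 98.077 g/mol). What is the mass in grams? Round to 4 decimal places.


mass = n * M
mass = 2.867 * 98.077
mass = 281.186759 g, rounded to 4 dp:

281.1868 g


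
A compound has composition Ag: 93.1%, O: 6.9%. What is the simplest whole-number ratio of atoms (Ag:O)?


Assume 100 g of compound, divide each mass% by atomic mass to get moles, then normalize by the smallest to get a raw atom ratio.
Moles per 100 g: Ag: 93.1/107.868 = 0.8631, O: 6.9/15.999 = 0.4313
Raw ratio (divide by min = 0.4313): Ag: 2.001, O: 1.0
Multiply by 1 to clear fractions: Ag: 2.001 ~= 2, O: 1.0 ~= 1
Reduce by GCD to get the simplest whole-number ratio:

2:1


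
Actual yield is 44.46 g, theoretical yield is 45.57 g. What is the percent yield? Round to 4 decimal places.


% yield = 100 * actual / theoretical
% yield = 100 * 44.46 / 45.57
% yield = 97.56418697 %, rounded to 4 dp:

97.5642 %


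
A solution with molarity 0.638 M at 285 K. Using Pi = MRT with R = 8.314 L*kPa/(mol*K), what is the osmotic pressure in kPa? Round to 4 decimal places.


Osmotic pressure (van't Hoff): Pi = M*R*T.
RT = 8.314 * 285 = 2369.49
Pi = 0.638 * 2369.49
Pi = 1511.73462 kPa, rounded to 4 dp:

1511.7346 kPa


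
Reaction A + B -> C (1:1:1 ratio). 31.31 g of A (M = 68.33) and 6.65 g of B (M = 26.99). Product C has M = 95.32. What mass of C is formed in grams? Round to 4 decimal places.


Find moles of each reactant; the smaller value is the limiting reagent in a 1:1:1 reaction, so moles_C equals moles of the limiter.
n_A = mass_A / M_A = 31.31 / 68.33 = 0.458217 mol
n_B = mass_B / M_B = 6.65 / 26.99 = 0.246388 mol
Limiting reagent: B (smaller), n_limiting = 0.246388 mol
mass_C = n_limiting * M_C = 0.246388 * 95.32
mass_C = 23.48570416 g, rounded to 4 dp:

23.4857 g


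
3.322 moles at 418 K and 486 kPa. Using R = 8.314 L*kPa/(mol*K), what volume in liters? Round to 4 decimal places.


PV = nRT, solve for V = nRT / P.
nRT = 3.322 * 8.314 * 418 = 11544.7871
V = 11544.7871 / 486
V = 23.75470597 L, rounded to 4 dp:

23.7547 L


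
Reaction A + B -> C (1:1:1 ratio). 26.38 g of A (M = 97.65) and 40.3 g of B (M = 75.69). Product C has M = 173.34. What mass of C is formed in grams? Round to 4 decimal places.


Find moles of each reactant; the smaller value is the limiting reagent in a 1:1:1 reaction, so moles_C equals moles of the limiter.
n_A = mass_A / M_A = 26.38 / 97.65 = 0.270148 mol
n_B = mass_B / M_B = 40.3 / 75.69 = 0.532435 mol
Limiting reagent: A (smaller), n_limiting = 0.270148 mol
mass_C = n_limiting * M_C = 0.270148 * 173.34
mass_C = 46.82745432 g, rounded to 4 dp:

46.8275 g


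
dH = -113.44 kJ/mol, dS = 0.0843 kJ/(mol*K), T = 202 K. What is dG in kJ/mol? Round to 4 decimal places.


Gibbs: dG = dH - T*dS (consistent units, dS already in kJ/(mol*K)).
T*dS = 202 * 0.0843 = 17.0286
dG = -113.44 - (17.0286)
dG = -130.4686 kJ/mol, rounded to 4 dp:

-130.4686 kJ/mol


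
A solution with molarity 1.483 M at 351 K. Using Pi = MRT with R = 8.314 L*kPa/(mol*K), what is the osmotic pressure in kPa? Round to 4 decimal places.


Osmotic pressure (van't Hoff): Pi = M*R*T.
RT = 8.314 * 351 = 2918.214
Pi = 1.483 * 2918.214
Pi = 4327.711362 kPa, rounded to 4 dp:

4327.7114 kPa


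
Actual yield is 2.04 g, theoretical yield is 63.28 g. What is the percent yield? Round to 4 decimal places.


% yield = 100 * actual / theoretical
% yield = 100 * 2.04 / 63.28
% yield = 3.22376738 %, rounded to 4 dp:

3.2238 %


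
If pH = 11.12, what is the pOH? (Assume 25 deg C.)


At 25 deg C, pH + pOH = 14.
pOH = 14 - pH = 14 - 11.12
pOH = 2.88:

2.88


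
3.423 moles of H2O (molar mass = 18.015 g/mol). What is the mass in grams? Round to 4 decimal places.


mass = n * M
mass = 3.423 * 18.015
mass = 61.665345 g, rounded to 4 dp:

61.6653 g


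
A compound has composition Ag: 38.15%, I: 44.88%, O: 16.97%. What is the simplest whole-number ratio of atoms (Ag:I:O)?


Assume 100 g of compound, divide each mass% by atomic mass to get moles, then normalize by the smallest to get a raw atom ratio.
Moles per 100 g: Ag: 38.15/107.868 = 0.3537, I: 44.88/126.904 = 0.3537, O: 16.97/15.999 = 1.0607
Raw ratio (divide by min = 0.3537): Ag: 1.0, I: 1.0, O: 2.999
Multiply by 1 to clear fractions: Ag: 1.0 ~= 1, I: 1.0 ~= 1, O: 2.999 ~= 3
Reduce by GCD to get the simplest whole-number ratio:

1:1:3


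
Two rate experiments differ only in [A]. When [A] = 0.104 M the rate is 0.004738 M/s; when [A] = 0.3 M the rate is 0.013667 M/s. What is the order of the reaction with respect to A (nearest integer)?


Rate is proportional to [A]^n, so rate2/rate1 = ([A]2/[A]1)^n. Take logs to solve for n.
rate2/rate1 = 0.013667 / 0.004738 = 2.8846
[A]2/[A]1 = 0.3 / 0.104 = 2.8846
n = ln(2.8846) / ln(2.8846) = 1.0
Nearest integer order:

1


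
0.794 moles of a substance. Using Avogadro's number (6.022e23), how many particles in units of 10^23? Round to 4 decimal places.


N = n * NA, then divide by 1e23 for the requested units.
N / 1e23 = n * 6.022
N / 1e23 = 0.794 * 6.022
N / 1e23 = 4.781468, rounded to 4 dp:

4.7815


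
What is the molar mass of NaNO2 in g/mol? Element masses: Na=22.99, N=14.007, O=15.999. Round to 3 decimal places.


M = sum(count * atomic_mass) over atoms.
M = 1*22.99 + 1*14.007 + 2*15.999
M = 22.99 + 14.007 + 31.998
M = 68.995 g/mol, rounded to 3 dp:

68.995 g/mol


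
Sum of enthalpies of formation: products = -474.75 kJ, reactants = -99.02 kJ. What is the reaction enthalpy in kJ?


dH_rxn = sum(dH_f products) - sum(dH_f reactants)
dH_rxn = -474.75 - (-99.02)
dH_rxn = -375.73 kJ:

-375.73 kJ


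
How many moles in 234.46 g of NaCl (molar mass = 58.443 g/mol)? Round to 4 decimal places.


n = mass / M
n = 234.46 / 58.443
n = 4.01177215 mol, rounded to 4 dp:

4.0118 mol


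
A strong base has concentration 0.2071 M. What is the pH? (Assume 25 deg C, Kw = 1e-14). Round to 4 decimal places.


A strong base dissociates completely, so [OH-] equals the given concentration.
pOH = -log10([OH-]) = -log10(0.2071) = 0.68382
pH = 14 - pOH = 14 - 0.68382
pH = 13.31618, rounded to 4 dp:

13.3162


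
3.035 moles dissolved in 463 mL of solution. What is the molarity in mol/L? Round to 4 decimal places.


Convert volume to liters: V_L = V_mL / 1000.
V_L = 463 / 1000 = 0.463 L
M = n / V_L = 3.035 / 0.463
M = 6.55507559 mol/L, rounded to 4 dp:

6.5551 mol/L


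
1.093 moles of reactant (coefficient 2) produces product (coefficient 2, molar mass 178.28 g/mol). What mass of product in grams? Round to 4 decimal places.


Use the coefficient ratio to convert reactant moles to product moles, then multiply by the product's molar mass.
moles_P = moles_R * (coeff_P / coeff_R) = 1.093 * (2/2) = 1.093
mass_P = moles_P * M_P = 1.093 * 178.28
mass_P = 194.86004 g, rounded to 4 dp:

194.8600 g


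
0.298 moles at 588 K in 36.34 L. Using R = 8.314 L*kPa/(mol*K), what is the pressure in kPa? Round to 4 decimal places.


PV = nRT, solve for P = nRT / V.
nRT = 0.298 * 8.314 * 588 = 1456.8123
P = 1456.8123 / 36.34
P = 40.08839571 kPa, rounded to 4 dp:

40.0884 kPa


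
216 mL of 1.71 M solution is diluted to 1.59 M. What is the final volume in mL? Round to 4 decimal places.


Dilution: M1*V1 = M2*V2, solve for V2.
V2 = M1*V1 / M2
V2 = 1.71 * 216 / 1.59
V2 = 369.36 / 1.59
V2 = 232.30188679 mL, rounded to 4 dp:

232.3019 mL


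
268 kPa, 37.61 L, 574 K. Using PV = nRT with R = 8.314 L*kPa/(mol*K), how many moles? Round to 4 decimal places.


PV = nRT, solve for n = PV / (RT).
PV = 268 * 37.61 = 10079.48
RT = 8.314 * 574 = 4772.236
n = 10079.48 / 4772.236
n = 2.11210845 mol, rounded to 4 dp:

2.1121 mol


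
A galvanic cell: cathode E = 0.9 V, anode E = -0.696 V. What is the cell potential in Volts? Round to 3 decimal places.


Standard cell potential: E_cell = E_cathode - E_anode.
E_cell = 0.9 - (-0.696)
E_cell = 1.596 V, rounded to 3 dp:

1.596 V


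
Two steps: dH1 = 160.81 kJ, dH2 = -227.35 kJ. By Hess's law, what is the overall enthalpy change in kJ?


Hess's law: enthalpy is a state function, so add the step enthalpies.
dH_total = dH1 + dH2 = 160.81 + (-227.35)
dH_total = -66.54 kJ:

-66.54 kJ


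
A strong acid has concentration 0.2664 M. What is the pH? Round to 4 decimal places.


A strong acid dissociates completely, so [H+] equals the given concentration.
pH = -log10([H+]) = -log10(0.2664)
pH = 0.57446578, rounded to 4 dp:

0.5745


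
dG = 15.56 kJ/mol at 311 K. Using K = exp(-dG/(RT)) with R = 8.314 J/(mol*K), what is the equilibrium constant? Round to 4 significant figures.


dG is in kJ/mol; multiply by 1000 to match R in J/(mol*K).
RT = 8.314 * 311 = 2585.654 J/mol
exponent = -dG*1000 / (RT) = -(15.56*1000) / 2585.654 = -6.01781986
K = exp(-6.01781986)
K = 0.0024349724, rounded to 4 significant figures:

0.002435


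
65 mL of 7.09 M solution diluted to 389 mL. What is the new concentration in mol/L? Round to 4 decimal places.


Dilution: M1*V1 = M2*V2, solve for M2.
M2 = M1*V1 / V2
M2 = 7.09 * 65 / 389
M2 = 460.85 / 389
M2 = 1.18470437 mol/L, rounded to 4 dp:

1.1847 mol/L


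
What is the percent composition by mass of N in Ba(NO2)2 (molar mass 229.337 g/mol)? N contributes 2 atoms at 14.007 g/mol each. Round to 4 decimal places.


pct = 100 * (n_elem * M_elem) / M_total
mass_contribution = 2 * 14.007 = 28.014 g/mol
pct = 100 * 28.014 / 229.337
pct = 12.21521168 %, rounded to 4 dp:

12.2152 %


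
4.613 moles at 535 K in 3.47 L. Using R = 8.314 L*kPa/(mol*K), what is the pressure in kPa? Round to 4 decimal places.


PV = nRT, solve for P = nRT / V.
nRT = 4.613 * 8.314 * 535 = 20518.5779
P = 20518.5779 / 3.47
P = 5913.1348415 kPa, rounded to 4 dp:

5913.1348 kPa


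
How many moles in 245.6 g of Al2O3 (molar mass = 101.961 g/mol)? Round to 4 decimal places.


n = mass / M
n = 245.6 / 101.961
n = 2.40876414 mol, rounded to 4 dp:

2.4088 mol


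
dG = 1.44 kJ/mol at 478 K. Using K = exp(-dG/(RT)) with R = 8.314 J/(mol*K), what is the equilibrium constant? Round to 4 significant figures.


dG is in kJ/mol; multiply by 1000 to match R in J/(mol*K).
RT = 8.314 * 478 = 3974.092 J/mol
exponent = -dG*1000 / (RT) = -(1.44*1000) / 3974.092 = -0.36234692
K = exp(-0.36234692)
K = 0.69604086, rounded to 4 significant figures:

0.6960


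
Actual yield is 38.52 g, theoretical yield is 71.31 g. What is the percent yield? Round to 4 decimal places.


% yield = 100 * actual / theoretical
% yield = 100 * 38.52 / 71.31
% yield = 54.01766933 %, rounded to 4 dp:

54.0177 %


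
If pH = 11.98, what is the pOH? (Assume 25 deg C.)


At 25 deg C, pH + pOH = 14.
pOH = 14 - pH = 14 - 11.98
pOH = 2.02:

2.02


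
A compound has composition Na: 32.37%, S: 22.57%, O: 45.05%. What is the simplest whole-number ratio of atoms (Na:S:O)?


Assume 100 g of compound, divide each mass% by atomic mass to get moles, then normalize by the smallest to get a raw atom ratio.
Moles per 100 g: Na: 32.37/22.99 = 1.408, S: 22.57/32.065 = 0.7039, O: 45.05/15.999 = 2.8158
Raw ratio (divide by min = 0.7039): Na: 2.0, S: 1.0, O: 4.0
Multiply by 1 to clear fractions: Na: 2.0 ~= 2, S: 1.0 ~= 1, O: 4.0 ~= 4
Reduce by GCD to get the simplest whole-number ratio:

2:1:4


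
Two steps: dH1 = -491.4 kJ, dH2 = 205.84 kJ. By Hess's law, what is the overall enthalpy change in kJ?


Hess's law: enthalpy is a state function, so add the step enthalpies.
dH_total = dH1 + dH2 = -491.4 + (205.84)
dH_total = -285.56 kJ:

-285.56 kJ


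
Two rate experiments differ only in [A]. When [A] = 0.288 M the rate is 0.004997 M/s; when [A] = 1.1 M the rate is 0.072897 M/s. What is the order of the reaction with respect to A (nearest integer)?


Rate is proportional to [A]^n, so rate2/rate1 = ([A]2/[A]1)^n. Take logs to solve for n.
rate2/rate1 = 0.072897 / 0.004997 = 14.5882
[A]2/[A]1 = 1.1 / 0.288 = 3.8194
n = ln(14.5882) / ln(3.8194) = 2.0
Nearest integer order:

2


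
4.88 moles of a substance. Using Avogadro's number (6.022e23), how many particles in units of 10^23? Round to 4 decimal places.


N = n * NA, then divide by 1e23 for the requested units.
N / 1e23 = n * 6.022
N / 1e23 = 4.88 * 6.022
N / 1e23 = 29.38736, rounded to 4 dp:

29.3874


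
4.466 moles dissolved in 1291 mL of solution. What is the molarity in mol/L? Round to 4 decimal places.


Convert volume to liters: V_L = V_mL / 1000.
V_L = 1291 / 1000 = 1.291 L
M = n / V_L = 4.466 / 1.291
M = 3.45933385 mol/L, rounded to 4 dp:

3.4593 mol/L


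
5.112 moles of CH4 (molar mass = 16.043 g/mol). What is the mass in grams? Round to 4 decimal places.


mass = n * M
mass = 5.112 * 16.043
mass = 82.011816 g, rounded to 4 dp:

82.0118 g


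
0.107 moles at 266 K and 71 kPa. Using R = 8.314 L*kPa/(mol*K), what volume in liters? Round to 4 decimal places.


PV = nRT, solve for V = nRT / P.
nRT = 0.107 * 8.314 * 266 = 236.6331
V = 236.6331 / 71
V = 3.33286056 L, rounded to 4 dp:

3.3329 L


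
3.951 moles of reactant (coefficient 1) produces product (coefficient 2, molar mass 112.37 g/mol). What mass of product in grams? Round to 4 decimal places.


Use the coefficient ratio to convert reactant moles to product moles, then multiply by the product's molar mass.
moles_P = moles_R * (coeff_P / coeff_R) = 3.951 * (2/1) = 7.902
mass_P = moles_P * M_P = 7.902 * 112.37
mass_P = 887.94774 g, rounded to 4 dp:

887.9477 g


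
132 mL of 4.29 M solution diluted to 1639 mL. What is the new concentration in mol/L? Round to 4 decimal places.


Dilution: M1*V1 = M2*V2, solve for M2.
M2 = M1*V1 / V2
M2 = 4.29 * 132 / 1639
M2 = 566.28 / 1639
M2 = 0.34550336 mol/L, rounded to 4 dp:

0.3455 mol/L


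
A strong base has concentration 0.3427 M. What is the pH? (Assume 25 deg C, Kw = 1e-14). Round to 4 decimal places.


A strong base dissociates completely, so [OH-] equals the given concentration.
pOH = -log10([OH-]) = -log10(0.3427) = 0.465086
pH = 14 - pOH = 14 - 0.465086
pH = 13.534914, rounded to 4 dp:

13.5349


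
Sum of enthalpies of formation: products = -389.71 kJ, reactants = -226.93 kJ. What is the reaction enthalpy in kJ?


dH_rxn = sum(dH_f products) - sum(dH_f reactants)
dH_rxn = -389.71 - (-226.93)
dH_rxn = -162.78 kJ:

-162.78 kJ


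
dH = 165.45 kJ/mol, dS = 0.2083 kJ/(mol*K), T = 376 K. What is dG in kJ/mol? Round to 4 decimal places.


Gibbs: dG = dH - T*dS (consistent units, dS already in kJ/(mol*K)).
T*dS = 376 * 0.2083 = 78.3208
dG = 165.45 - (78.3208)
dG = 87.1292 kJ/mol, rounded to 4 dp:

87.1292 kJ/mol


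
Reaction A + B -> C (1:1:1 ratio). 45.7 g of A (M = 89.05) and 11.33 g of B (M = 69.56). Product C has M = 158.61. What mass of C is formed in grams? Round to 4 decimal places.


Find moles of each reactant; the smaller value is the limiting reagent in a 1:1:1 reaction, so moles_C equals moles of the limiter.
n_A = mass_A / M_A = 45.7 / 89.05 = 0.513195 mol
n_B = mass_B / M_B = 11.33 / 69.56 = 0.162881 mol
Limiting reagent: B (smaller), n_limiting = 0.162881 mol
mass_C = n_limiting * M_C = 0.162881 * 158.61
mass_C = 25.83455541 g, rounded to 4 dp:

25.8346 g


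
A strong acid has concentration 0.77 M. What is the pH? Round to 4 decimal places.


A strong acid dissociates completely, so [H+] equals the given concentration.
pH = -log10([H+]) = -log10(0.77)
pH = 0.11350927, rounded to 4 dp:

0.1135


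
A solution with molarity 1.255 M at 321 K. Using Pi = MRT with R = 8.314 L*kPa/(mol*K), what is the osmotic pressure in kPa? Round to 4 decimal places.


Osmotic pressure (van't Hoff): Pi = M*R*T.
RT = 8.314 * 321 = 2668.794
Pi = 1.255 * 2668.794
Pi = 3349.33647 kPa, rounded to 4 dp:

3349.3365 kPa


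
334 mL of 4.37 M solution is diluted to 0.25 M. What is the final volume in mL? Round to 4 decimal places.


Dilution: M1*V1 = M2*V2, solve for V2.
V2 = M1*V1 / M2
V2 = 4.37 * 334 / 0.25
V2 = 1459.58 / 0.25
V2 = 5838.32 mL, rounded to 4 dp:

5838.3200 mL


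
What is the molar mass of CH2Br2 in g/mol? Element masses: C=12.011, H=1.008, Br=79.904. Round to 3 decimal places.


M = sum(count * atomic_mass) over atoms.
M = 1*12.011 + 2*1.008 + 2*79.904
M = 12.011 + 2.016 + 159.808
M = 173.835 g/mol, rounded to 3 dp:

173.835 g/mol


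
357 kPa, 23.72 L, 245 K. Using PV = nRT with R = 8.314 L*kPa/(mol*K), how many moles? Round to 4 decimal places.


PV = nRT, solve for n = PV / (RT).
PV = 357 * 23.72 = 8468.04
RT = 8.314 * 245 = 2036.93
n = 8468.04 / 2036.93
n = 4.15725626 mol, rounded to 4 dp:

4.1573 mol


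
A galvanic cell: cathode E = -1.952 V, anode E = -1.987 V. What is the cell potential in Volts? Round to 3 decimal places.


Standard cell potential: E_cell = E_cathode - E_anode.
E_cell = -1.952 - (-1.987)
E_cell = 0.035 V, rounded to 3 dp:

0.035 V


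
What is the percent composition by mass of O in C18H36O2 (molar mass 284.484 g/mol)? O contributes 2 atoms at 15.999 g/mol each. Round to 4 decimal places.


pct = 100 * (n_elem * M_elem) / M_total
mass_contribution = 2 * 15.999 = 31.998 g/mol
pct = 100 * 31.998 / 284.484
pct = 11.24773274 %, rounded to 4 dp:

11.2477 %


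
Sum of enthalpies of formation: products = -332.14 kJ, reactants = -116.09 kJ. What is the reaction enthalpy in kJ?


dH_rxn = sum(dH_f products) - sum(dH_f reactants)
dH_rxn = -332.14 - (-116.09)
dH_rxn = -216.05 kJ:

-216.05 kJ


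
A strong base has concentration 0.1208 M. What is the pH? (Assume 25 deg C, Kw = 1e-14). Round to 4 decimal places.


A strong base dissociates completely, so [OH-] equals the given concentration.
pOH = -log10([OH-]) = -log10(0.1208) = 0.917933
pH = 14 - pOH = 14 - 0.917933
pH = 13.082067, rounded to 4 dp:

13.0821


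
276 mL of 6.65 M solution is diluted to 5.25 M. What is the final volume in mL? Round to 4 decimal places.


Dilution: M1*V1 = M2*V2, solve for V2.
V2 = M1*V1 / M2
V2 = 6.65 * 276 / 5.25
V2 = 1835.4 / 5.25
V2 = 349.6 mL, rounded to 4 dp:

349.6000 mL


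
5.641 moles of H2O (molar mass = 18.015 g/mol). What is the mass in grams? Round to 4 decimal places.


mass = n * M
mass = 5.641 * 18.015
mass = 101.622615 g, rounded to 4 dp:

101.6226 g


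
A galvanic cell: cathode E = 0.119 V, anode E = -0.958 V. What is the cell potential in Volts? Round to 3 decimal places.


Standard cell potential: E_cell = E_cathode - E_anode.
E_cell = 0.119 - (-0.958)
E_cell = 1.077 V, rounded to 3 dp:

1.077 V


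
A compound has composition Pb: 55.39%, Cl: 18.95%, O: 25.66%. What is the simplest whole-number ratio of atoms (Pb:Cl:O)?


Assume 100 g of compound, divide each mass% by atomic mass to get moles, then normalize by the smallest to get a raw atom ratio.
Moles per 100 g: Pb: 55.39/207.2 = 0.2673, Cl: 18.95/35.453 = 0.5345, O: 25.66/15.999 = 1.6039
Raw ratio (divide by min = 0.2673): Pb: 1.0, Cl: 1.999, O: 6.0
Multiply by 1 to clear fractions: Pb: 1.0 ~= 1, Cl: 1.999 ~= 2, O: 6.0 ~= 6
Reduce by GCD to get the simplest whole-number ratio:

1:2:6


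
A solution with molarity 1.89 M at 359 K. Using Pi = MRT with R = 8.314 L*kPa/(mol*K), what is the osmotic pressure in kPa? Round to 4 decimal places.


Osmotic pressure (van't Hoff): Pi = M*R*T.
RT = 8.314 * 359 = 2984.726
Pi = 1.89 * 2984.726
Pi = 5641.13214 kPa, rounded to 4 dp:

5641.1321 kPa


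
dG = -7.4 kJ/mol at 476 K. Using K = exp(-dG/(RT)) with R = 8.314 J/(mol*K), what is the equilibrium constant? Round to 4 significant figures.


dG is in kJ/mol; multiply by 1000 to match R in J/(mol*K).
RT = 8.314 * 476 = 3957.464 J/mol
exponent = -dG*1000 / (RT) = -(-7.4*1000) / 3957.464 = 1.86988435
K = exp(1.86988435)
K = 6.4875461, rounded to 4 significant figures:

6.488


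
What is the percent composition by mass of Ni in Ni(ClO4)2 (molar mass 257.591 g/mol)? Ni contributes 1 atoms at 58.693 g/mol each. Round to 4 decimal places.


pct = 100 * (n_elem * M_elem) / M_total
mass_contribution = 1 * 58.693 = 58.693 g/mol
pct = 100 * 58.693 / 257.591
pct = 22.78534576 %, rounded to 4 dp:

22.7853 %


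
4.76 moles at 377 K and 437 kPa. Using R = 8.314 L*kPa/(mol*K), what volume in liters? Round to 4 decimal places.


PV = nRT, solve for V = nRT / P.
nRT = 4.76 * 8.314 * 377 = 14919.6393
V = 14919.6393 / 437
V = 34.14105103 L, rounded to 4 dp:

34.1411 L


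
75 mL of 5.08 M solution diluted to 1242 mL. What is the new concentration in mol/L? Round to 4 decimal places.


Dilution: M1*V1 = M2*V2, solve for M2.
M2 = M1*V1 / V2
M2 = 5.08 * 75 / 1242
M2 = 381.0 / 1242
M2 = 0.30676329 mol/L, rounded to 4 dp:

0.3068 mol/L


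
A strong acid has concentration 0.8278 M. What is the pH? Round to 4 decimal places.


A strong acid dissociates completely, so [H+] equals the given concentration.
pH = -log10([H+]) = -log10(0.8278)
pH = 0.08207458, rounded to 4 dp:

0.0821


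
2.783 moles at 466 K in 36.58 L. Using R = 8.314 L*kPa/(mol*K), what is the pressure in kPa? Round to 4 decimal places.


PV = nRT, solve for P = nRT / V.
nRT = 2.783 * 8.314 * 466 = 10782.2437
P = 10782.2437 / 36.58
P = 294.75789229 kPa, rounded to 4 dp:

294.7579 kPa


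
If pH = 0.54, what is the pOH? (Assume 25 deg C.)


At 25 deg C, pH + pOH = 14.
pOH = 14 - pH = 14 - 0.54
pOH = 13.46:

13.46


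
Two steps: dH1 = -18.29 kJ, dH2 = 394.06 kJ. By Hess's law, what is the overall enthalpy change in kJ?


Hess's law: enthalpy is a state function, so add the step enthalpies.
dH_total = dH1 + dH2 = -18.29 + (394.06)
dH_total = 375.77 kJ:

375.77 kJ
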